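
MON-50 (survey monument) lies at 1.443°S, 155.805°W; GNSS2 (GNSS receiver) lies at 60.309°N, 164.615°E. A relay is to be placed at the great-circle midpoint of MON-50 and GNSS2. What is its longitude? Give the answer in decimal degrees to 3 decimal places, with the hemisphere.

168.674°W

Bx = cos φ₂ cos Δλ = 0.381763,  By = cos φ₂ sin Δλ = -0.315597
φₘ = atan2(sin φ₁ + sin φ₂, √((cos φ₁ + Bx)² + By²)) = 30.76429°
λₘ = λ₁ + atan2(By, cos φ₁ + Bx) = -168.67362°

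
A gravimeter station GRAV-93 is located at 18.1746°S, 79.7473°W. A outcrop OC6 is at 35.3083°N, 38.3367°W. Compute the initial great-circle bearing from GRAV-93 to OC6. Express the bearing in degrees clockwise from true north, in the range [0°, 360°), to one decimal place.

36.1°

Δλ = 41.4106°
y = sin Δλ · cos φ₂ = 0.539779
x = cos φ₁ sin φ₂ − sin φ₁ cos φ₂ cos Δλ = 0.740042
θ = atan2(y, x) = 36.1066° → 36.1066° (mod 360°)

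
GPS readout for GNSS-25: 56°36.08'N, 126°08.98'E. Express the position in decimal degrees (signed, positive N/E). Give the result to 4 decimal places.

lat: 56.6013° N → +56.6013°
lon: 126.1497° E → +126.1497°

+56.6013°, +126.1497°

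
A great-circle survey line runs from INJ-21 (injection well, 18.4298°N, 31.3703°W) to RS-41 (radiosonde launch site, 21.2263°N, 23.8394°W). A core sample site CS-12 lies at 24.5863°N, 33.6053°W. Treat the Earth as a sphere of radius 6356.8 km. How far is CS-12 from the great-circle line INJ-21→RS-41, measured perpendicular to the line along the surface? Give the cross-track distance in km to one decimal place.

718.6 km

δ₁₃ = central angle INJ-21→CS-12 = 0.113406 rad  (haversine)
θ₁₃ = bearing INJ-21→CS-12 = 341.737°,  θ₁₂ = bearing INJ-21→RS-41 = 67.210°
dₓₜ = R·arcsin(sin δ₁₃ · sin(θ₁₃ − θ₁₂)) = 6356.8·arcsin(0.11316·sin(274.528°)) = -718.642 km
|dₓₜ| = 718.642 km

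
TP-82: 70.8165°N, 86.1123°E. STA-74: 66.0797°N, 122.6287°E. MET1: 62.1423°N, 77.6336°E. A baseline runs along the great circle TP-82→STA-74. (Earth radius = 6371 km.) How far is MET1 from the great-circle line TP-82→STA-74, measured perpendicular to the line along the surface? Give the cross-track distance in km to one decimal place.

946.6 km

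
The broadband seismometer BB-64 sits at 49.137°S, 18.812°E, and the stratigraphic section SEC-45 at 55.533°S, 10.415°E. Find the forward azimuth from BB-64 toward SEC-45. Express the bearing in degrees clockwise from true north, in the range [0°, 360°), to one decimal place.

215.5°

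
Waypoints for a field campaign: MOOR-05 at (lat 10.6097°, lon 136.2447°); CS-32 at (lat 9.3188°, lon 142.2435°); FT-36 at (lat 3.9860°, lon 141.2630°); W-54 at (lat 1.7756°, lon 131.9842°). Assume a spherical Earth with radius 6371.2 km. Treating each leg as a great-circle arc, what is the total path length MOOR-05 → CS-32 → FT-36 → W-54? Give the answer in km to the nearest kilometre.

MOOR-05→CS-32: c = 0.105548 rad, d = 672.47 km
CS-32→FT-36: c = 0.094613 rad, d = 602.80 km
FT-36→W-54: c = 0.166268 rad, d = 1059.33 km
Total = 672.47 + 602.80 + 1059.33 = 2334.60 km

2335 km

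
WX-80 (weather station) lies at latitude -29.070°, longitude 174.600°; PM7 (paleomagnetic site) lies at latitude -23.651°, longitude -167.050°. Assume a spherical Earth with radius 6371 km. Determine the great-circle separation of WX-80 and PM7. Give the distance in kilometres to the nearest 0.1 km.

Δφ = 5.4190°,  Δλ = 18.3500°
a = sin²(Δφ/2) + cos φ₁ cos φ₂ sin²(Δλ/2) = 0.022590
c = 2·arcsin(√a) = 0.301742 rad = 17.2885°
d = R·c = 6371 × 0.301742 = 1922.4 km

1922.4 km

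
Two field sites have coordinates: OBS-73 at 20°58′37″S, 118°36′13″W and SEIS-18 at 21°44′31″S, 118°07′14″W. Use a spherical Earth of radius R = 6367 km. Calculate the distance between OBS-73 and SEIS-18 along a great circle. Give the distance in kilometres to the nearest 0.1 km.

OBS-73: φ = -20.97694°, λ = -118.60361°
SEIS-18: φ = -21.74194°, λ = -118.12056°
Δφ = -0.7650°,  Δλ = 0.4831°
a = sin²(Δφ/2) + cos φ₁ cos φ₂ sin²(Δλ/2) = 0.000060
c = 2·arcsin(√a) = 0.015489 rad = 0.8875°
d = R·c = 6367 × 0.015489 = 98.6 km

98.6 km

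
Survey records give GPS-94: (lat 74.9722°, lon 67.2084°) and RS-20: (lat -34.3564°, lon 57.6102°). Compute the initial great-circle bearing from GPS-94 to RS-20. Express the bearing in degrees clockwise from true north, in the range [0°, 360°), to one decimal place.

Δλ = -9.5982°
y = sin Δλ · cos φ₂ = -0.137649
x = cos φ₁ sin φ₂ − sin φ₁ cos φ₂ cos Δλ = -0.932475
θ = atan2(y, x) = -171.6028° → 188.3972° (mod 360°)

188.4°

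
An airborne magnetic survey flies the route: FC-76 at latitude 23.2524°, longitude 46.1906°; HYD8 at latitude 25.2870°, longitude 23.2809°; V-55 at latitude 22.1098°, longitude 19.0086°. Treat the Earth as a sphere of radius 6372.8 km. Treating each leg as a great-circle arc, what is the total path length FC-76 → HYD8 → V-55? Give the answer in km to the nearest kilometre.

2892 km

FC-76→HYD8: c = 0.365792 rad, d = 2331.12 km
HYD8→V-55: c = 0.087947 rad, d = 560.47 km
Total = 2331.12 + 560.47 = 2891.59 km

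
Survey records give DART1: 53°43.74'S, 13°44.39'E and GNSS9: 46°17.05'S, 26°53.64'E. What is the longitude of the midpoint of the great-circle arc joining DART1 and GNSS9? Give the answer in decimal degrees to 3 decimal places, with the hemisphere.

DART1: φ = -53.72900°, λ = +13.73983°
GNSS9: φ = -46.28417°, λ = +26.89400°
Bx = cos φ₂ cos Δλ = 0.672949,  By = cos φ₂ sin Δλ = 0.157271
φₘ = atan2(sin φ₁ + sin φ₂, √((cos φ₁ + Bx)² + By²)) = -50.19163°
λₘ = λ₁ + atan2(By, cos φ₁ + Bx) = 20.82923°

20.829°E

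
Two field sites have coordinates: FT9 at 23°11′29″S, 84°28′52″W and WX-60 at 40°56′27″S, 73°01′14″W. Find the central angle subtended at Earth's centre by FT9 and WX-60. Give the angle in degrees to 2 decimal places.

FT9: φ = -23.19139°, λ = -84.48111°
WX-60: φ = -40.94083°, λ = -73.02056°
Δφ = -17.7494°,  Δλ = 11.4606°
a = sin²(Δφ/2) + cos φ₁ cos φ₂ sin²(Δλ/2) = 0.030723
c = 2·arcsin(√a) = 0.352378 rad = 20.1898°

20.19°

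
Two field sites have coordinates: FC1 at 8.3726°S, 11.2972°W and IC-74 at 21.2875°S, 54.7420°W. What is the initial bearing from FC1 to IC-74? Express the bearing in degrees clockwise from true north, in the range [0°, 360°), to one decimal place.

247.9°

Δλ = -43.4448°
y = sin Δλ · cos φ₂ = -0.640737
x = cos φ₁ sin φ₂ − sin φ₁ cos φ₂ cos Δλ = -0.260674
θ = atan2(y, x) = -112.1382° → 247.8618° (mod 360°)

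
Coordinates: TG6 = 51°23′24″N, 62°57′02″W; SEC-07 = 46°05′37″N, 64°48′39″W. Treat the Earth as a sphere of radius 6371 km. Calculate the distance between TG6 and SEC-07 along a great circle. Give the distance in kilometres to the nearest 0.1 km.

TG6: φ = +51.39000°, λ = -62.95056°
SEC-07: φ = +46.09361°, λ = -64.81083°
Δφ = -5.2964°,  Δλ = -1.8603°
a = sin²(Δφ/2) + cos φ₁ cos φ₂ sin²(Δλ/2) = 0.002249
c = 2·arcsin(√a) = 0.094878 rad = 5.4361°
d = R·c = 6371 × 0.094878 = 604.5 km

604.5 km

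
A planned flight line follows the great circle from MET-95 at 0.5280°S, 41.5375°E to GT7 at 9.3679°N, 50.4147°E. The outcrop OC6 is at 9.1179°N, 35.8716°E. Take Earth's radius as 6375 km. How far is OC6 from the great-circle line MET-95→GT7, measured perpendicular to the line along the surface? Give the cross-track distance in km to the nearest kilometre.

δ₁₃ = central angle MET-95→OC6 = 0.195047 rad  (haversine)
θ₁₃ = bearing MET-95→OC6 = 329.804°,  θ₁₂ = bearing MET-95→GT7 = 41.558°
dₓₜ = R·arcsin(sin δ₁₃ · sin(θ₁₃ − θ₁₂)) = 6375·arcsin(0.19381·sin(288.246°)) = -1180.160 km
|dₓₜ| = 1180.160 km

1180 km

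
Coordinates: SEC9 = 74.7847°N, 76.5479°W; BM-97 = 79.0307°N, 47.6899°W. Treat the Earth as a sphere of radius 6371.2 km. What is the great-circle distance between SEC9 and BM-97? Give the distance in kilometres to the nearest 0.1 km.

852.9 km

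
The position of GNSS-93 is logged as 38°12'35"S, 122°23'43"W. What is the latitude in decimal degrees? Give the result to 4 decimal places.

38° + 12′/60 + 35″/3600 = 38 + 0.20000 + 0.00972 = 38.2097°

38.2097°S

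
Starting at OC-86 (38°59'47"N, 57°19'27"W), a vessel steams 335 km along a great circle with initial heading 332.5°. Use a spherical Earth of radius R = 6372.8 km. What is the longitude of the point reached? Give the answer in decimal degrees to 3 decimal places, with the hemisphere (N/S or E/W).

59.185°W

OC-86: φ = +38.99639°, λ = -57.32417°
δ = d/R = 335/6372.8 = 0.052567 rad
φ₂ = arcsin(sin φ₁ cos δ + cos φ₁ sin δ cos θ)
   = arcsin(0.62927·0.99862 + 0.77719·0.05254·0.88701) = 41.65347°
λ₂ = λ₁ + atan2(sin θ sin δ cos φ₁, cos δ − sin φ₁ sin φ₂) = -59.18495°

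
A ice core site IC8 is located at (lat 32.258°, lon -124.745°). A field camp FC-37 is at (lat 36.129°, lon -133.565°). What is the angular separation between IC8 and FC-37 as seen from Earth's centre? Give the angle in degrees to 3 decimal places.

8.254°

Δφ = 3.8710°,  Δλ = -8.8200°
a = sin²(Δφ/2) + cos φ₁ cos φ₂ sin²(Δλ/2) = 0.005179
c = 2·arcsin(√a) = 0.144057 rad = 8.2539°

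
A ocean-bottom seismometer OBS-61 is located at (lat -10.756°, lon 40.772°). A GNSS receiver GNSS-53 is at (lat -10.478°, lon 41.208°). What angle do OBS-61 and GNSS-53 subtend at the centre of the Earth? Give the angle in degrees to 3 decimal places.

Δφ = 0.2780°,  Δλ = 0.4360°
a = sin²(Δφ/2) + cos φ₁ cos φ₂ sin²(Δλ/2) = 0.000020
c = 2·arcsin(√a) = 0.008915 rad = 0.5108°

0.511°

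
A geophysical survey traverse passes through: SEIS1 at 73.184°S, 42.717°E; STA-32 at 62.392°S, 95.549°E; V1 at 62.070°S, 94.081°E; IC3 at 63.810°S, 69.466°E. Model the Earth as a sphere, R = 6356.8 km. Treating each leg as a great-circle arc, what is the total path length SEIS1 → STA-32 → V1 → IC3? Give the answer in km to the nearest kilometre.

3739 km

SEIS1→STA-32: c = 0.378436 rad, d = 2405.64 km
STA-32→V1: c = 0.013194 rad, d = 83.87 km
V1→IC3: c = 0.196514 rad, d = 1249.20 km
Total = 2405.64 + 83.87 + 1249.20 = 3738.71 km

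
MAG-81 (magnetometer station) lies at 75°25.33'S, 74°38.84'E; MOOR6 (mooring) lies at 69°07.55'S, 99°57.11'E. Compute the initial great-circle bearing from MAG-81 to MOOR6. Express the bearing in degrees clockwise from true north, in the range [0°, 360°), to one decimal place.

63.3°

MAG-81: φ = -75.42217°, λ = +74.64733°
MOOR6: φ = -69.12583°, λ = +99.95183°
Δλ = 25.3045°
y = sin Δλ · cos φ₂ = 0.152300
x = cos φ₁ sin φ₂ − sin φ₁ cos φ₂ cos Δλ = 0.076582
θ = atan2(y, x) = 63.3050° → 63.3050° (mod 360°)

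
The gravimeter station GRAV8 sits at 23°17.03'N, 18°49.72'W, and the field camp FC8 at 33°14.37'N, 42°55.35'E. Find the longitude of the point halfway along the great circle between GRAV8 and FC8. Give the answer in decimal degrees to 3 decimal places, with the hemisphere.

GRAV8: φ = +23.28383°, λ = -18.82867°
FC8: φ = +33.23950°, λ = +42.92250°
Bx = cos φ₂ cos Δλ = 0.395863,  By = cos φ₂ sin Δλ = 0.736773
φₘ = atan2(sin φ₁ + sin φ₂, √((cos φ₁ + Bx)² + By²)) = 32.05068°
λₘ = λ₁ + atan2(By, cos φ₁ + Bx) = 10.44330°

10.443°E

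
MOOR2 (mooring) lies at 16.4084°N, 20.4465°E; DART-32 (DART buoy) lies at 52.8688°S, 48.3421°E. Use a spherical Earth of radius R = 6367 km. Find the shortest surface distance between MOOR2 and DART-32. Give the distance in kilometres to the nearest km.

Δφ = -69.2772°,  Δλ = 27.8956°
a = sin²(Δφ/2) + cos φ₁ cos φ₂ sin²(Δλ/2) = 0.356719
c = 2·arcsin(√a) = 1.280160 rad = 73.3478°
d = R·c = 6367 × 1.280160 = 8150.8 km

8151 km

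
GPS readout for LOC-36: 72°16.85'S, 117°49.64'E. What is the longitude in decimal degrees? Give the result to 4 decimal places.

117° + 49.64′/60 = 117 + 0.82733 = 117.8273°

117.8273°E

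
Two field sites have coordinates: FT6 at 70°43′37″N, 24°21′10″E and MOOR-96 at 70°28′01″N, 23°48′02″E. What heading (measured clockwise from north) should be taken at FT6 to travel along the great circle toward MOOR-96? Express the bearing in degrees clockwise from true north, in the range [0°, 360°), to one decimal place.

215.5°

FT6: φ = +70.72694°, λ = +24.35278°
MOOR-96: φ = +70.46694°, λ = +23.80056°
Δλ = -0.5522°
y = sin Δλ · cos φ₂ = -0.003222
x = cos φ₁ sin φ₂ − sin φ₁ cos φ₂ cos Δλ = -0.004523
θ = atan2(y, x) = -144.5328° → 215.4672° (mod 360°)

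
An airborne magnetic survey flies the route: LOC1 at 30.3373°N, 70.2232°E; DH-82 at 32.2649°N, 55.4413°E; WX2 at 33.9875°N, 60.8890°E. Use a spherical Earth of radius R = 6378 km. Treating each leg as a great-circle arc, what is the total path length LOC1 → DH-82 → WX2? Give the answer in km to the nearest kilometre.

1964 km

LOC1→DH-82: c = 0.222809 rad, d = 1421.07 km
DH-82→WX2: c = 0.085099 rad, d = 542.76 km
Total = 1421.07 + 542.76 = 1963.83 km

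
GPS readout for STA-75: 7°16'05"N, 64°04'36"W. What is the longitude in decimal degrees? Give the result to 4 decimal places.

64° + 4′/60 + 36″/3600 = 64 + 0.06667 + 0.01000 = 64.0767°

64.0767°W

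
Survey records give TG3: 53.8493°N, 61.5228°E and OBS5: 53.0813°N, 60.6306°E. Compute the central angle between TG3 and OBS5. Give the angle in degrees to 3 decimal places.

Δφ = -0.7680°,  Δλ = -0.8922°
a = sin²(Δφ/2) + cos φ₁ cos φ₂ sin²(Δλ/2) = 0.000066
c = 2·arcsin(√a) = 0.016297 rad = 0.9338°

0.934°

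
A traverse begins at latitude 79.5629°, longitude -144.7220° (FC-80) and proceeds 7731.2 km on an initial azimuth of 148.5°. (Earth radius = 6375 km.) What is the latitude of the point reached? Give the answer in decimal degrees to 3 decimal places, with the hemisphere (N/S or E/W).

δ = d/R = 7731.2/6375 = 1.212737 rad
φ₂ = arcsin(sin φ₁ cos δ + cos φ₁ sin δ cos θ)
   = arcsin(0.98345·0.35046 + 0.18116·0.93658·-0.85264) = 11.53659°
λ₂ = λ₁ + atan2(sin θ sin δ cos φ₁, cos δ − sin φ₁ sin φ₂) = -114.75829°

11.537°N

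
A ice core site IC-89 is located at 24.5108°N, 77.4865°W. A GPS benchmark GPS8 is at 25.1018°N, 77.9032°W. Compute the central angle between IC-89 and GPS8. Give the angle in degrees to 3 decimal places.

0.702°

Δφ = 0.5910°,  Δλ = -0.4167°
a = sin²(Δφ/2) + cos φ₁ cos φ₂ sin²(Δλ/2) = 0.000037
c = 2·arcsin(√a) = 0.012247 rad = 0.7017°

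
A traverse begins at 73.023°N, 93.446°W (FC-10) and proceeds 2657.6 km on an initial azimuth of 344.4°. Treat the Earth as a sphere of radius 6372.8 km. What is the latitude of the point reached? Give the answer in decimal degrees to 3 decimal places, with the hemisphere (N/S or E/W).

81.252°N

δ = d/R = 2657.6/6372.8 = 0.417022 rad
φ₂ = arcsin(sin φ₁ cos δ + cos φ₁ sin δ cos θ)
   = arcsin(0.95642·0.91430 + 0.29199·0.40504·0.96316) = 81.25162°
λ₂ = λ₁ + atan2(sin θ sin δ cos φ₁, cos δ − sin φ₁ sin φ₂) = 132.29156°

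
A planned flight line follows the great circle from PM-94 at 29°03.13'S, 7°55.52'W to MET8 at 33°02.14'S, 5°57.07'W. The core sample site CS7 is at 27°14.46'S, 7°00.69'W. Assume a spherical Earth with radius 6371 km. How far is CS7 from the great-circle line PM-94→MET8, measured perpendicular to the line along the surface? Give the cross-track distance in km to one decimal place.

160.4 km

PM-94: φ = -29.05217°, λ = -7.92533°
MET8: φ = -33.03567°, λ = -5.95117°
CS7: φ = -27.24100°, λ = -7.01150°
δ₁₃ = central angle PM-94→CS7 = 0.034598 rad  (haversine)
θ₁₃ = bearing PM-94→CS7 = 24.201°,  θ₁₂ = bearing PM-94→MET8 = 157.497°
dₓₜ = R·arcsin(sin δ₁₃ · sin(θ₁₃ − θ₁₂)) = 6371·arcsin(0.03459·sin(-133.296°)) = -160.411 km
|dₓₜ| = 160.411 km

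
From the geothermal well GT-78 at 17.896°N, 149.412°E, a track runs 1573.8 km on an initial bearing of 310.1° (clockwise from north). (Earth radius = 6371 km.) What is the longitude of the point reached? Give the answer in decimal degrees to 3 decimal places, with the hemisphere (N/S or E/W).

δ = d/R = 1573.8/6371 = 0.247026 rad
φ₂ = arcsin(sin φ₁ cos δ + cos φ₁ sin δ cos θ)
   = arcsin(0.30729·0.96964 + 0.95162·0.24452·0.64412) = 26.60539°
λ₂ = λ₁ + atan2(sin θ sin δ cos φ₁, cos δ − sin φ₁ sin φ₂) = 137.33711°

137.337°E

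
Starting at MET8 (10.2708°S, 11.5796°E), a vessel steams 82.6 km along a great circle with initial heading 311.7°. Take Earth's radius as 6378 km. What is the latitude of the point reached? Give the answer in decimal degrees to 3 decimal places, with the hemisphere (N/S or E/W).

δ = d/R = 82.6/6378 = 0.012951 rad
φ₂ = arcsin(sin φ₁ cos δ + cos φ₁ sin δ cos θ)
   = arcsin(-0.17830·0.99992 + 0.98398·0.01295·0.66523) = -9.77671°
λ₂ = λ₁ + atan2(sin θ sin δ cos φ₁, cos δ − sin φ₁ sin φ₂) = 11.01742°

9.777°S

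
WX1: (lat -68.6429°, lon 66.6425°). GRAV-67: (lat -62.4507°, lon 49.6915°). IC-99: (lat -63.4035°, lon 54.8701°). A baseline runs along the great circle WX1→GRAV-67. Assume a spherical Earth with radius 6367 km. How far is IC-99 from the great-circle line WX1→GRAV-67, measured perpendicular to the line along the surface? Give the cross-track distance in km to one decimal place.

117.7 km

δ₁₃ = central angle WX1→IC-99 = 0.123429 rad  (haversine)
θ₁₃ = bearing WX1→IC-99 = 312.104°,  θ₁₂ = bearing WX1→GRAV-67 = 303.469°
dₓₜ = R·arcsin(sin δ₁₃ · sin(θ₁₃ − θ₁₂)) = 6367·arcsin(0.12312·sin(8.635°)) = 117.696 km
|dₓₜ| = 117.696 km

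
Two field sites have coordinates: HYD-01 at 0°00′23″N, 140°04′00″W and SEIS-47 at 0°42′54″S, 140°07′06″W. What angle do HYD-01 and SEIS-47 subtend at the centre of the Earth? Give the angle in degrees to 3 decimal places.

0.723°

HYD-01: φ = +0.00639°, λ = -140.06667°
SEIS-47: φ = -0.71500°, λ = -140.11833°
Δφ = -0.7214°,  Δλ = -0.0517°
a = sin²(Δφ/2) + cos φ₁ cos φ₂ sin²(Δλ/2) = 0.000040
c = 2·arcsin(√a) = 0.012623 rad = 0.7232°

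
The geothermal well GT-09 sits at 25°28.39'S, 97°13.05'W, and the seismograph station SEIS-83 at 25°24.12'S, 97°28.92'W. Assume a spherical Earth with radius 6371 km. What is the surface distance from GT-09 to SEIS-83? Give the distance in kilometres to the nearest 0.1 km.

27.7 km

GT-09: φ = -25.47317°, λ = -97.21750°
SEIS-83: φ = -25.40200°, λ = -97.48200°
Δφ = 0.0712°,  Δλ = -0.2645°
a = sin²(Δφ/2) + cos φ₁ cos φ₂ sin²(Δλ/2) = 0.000005
c = 2·arcsin(√a) = 0.004350 rad = 0.2492°
d = R·c = 6371 × 0.004350 = 27.7 km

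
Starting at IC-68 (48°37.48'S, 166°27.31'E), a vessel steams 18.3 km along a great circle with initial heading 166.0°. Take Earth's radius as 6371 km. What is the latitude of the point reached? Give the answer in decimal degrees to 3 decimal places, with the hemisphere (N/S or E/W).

IC-68: φ = -48.62467°, λ = +166.45517°
δ = d/R = 18.3/6371 = 0.002872 rad
φ₂ = arcsin(sin φ₁ cos δ + cos φ₁ sin δ cos θ)
   = arcsin(-0.75040·1.00000 + 0.66099·0.00287·-0.97030) = -48.78434°
λ₂ = λ₁ + atan2(sin θ sin δ cos φ₁, cos δ − sin φ₁ sin φ₂) = 166.51559°

48.784°S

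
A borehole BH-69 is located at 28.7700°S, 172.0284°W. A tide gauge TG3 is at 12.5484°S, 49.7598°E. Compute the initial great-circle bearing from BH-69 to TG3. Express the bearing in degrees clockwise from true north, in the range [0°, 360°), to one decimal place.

230.3°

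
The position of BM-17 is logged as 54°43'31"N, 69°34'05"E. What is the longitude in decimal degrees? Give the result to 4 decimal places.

69.5681°E

69° + 34′/60 + 5″/3600 = 69 + 0.56667 + 0.00139 = 69.5681°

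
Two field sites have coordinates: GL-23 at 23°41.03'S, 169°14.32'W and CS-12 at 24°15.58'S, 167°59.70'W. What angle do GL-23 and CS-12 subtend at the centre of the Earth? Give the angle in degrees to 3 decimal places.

1.274°

GL-23: φ = -23.68383°, λ = -169.23867°
CS-12: φ = -24.25967°, λ = -167.99500°
Δφ = -0.5758°,  Δλ = 1.2437°
a = sin²(Δφ/2) + cos φ₁ cos φ₂ sin²(Δλ/2) = 0.000124
c = 2·arcsin(√a) = 0.022235 rad = 1.2740°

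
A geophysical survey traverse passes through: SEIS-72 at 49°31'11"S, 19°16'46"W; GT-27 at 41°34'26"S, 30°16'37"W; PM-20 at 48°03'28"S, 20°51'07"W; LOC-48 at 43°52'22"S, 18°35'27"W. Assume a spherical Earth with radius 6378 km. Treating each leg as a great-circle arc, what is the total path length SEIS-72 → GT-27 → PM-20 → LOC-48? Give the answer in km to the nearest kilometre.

SEIS-72: φ = -49.51972°, λ = -19.27944°
GT-27: φ = -41.57389°, λ = -30.27694°
PM-20: φ = -48.05778°, λ = -20.85194°
LOC-48: φ = -43.87278°, λ = -18.59083°
SEIS-72→GT-27: c = 0.192754 rad, d = 1229.39 km
GT-27→PM-20: c = 0.162327 rad, d = 1035.32 km
PM-20→LOC-48: c = 0.078014 rad, d = 497.57 km
Total = 1229.39 + 1035.32 + 497.57 = 2762.28 km

2762 km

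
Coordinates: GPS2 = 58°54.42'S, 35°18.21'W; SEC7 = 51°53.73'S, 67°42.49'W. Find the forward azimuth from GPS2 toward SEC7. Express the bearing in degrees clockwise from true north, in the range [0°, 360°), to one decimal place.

276.9°

GPS2: φ = -58.90700°, λ = -35.30350°
SEC7: φ = -51.89550°, λ = -67.70817°
Δλ = -32.4047°
y = sin Δλ · cos φ₂ = -0.330700
x = cos φ₁ sin φ₂ − sin φ₁ cos φ₂ cos Δλ = 0.039782
θ = atan2(y, x) = -83.1404° → 276.8596° (mod 360°)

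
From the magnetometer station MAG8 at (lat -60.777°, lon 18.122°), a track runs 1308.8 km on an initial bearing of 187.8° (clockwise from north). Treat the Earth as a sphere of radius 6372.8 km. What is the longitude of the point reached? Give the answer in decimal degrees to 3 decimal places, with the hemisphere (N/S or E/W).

δ = d/R = 1308.8/6372.8 = 0.205373 rad
φ₂ = arcsin(sin φ₁ cos δ + cos φ₁ sin δ cos θ)
   = arcsin(-0.87273·0.97899 + 0.48821·0.20393·-0.99075) = -72.36890°
λ₂ = λ₁ + atan2(sin θ sin δ cos φ₁, cos δ − sin φ₁ sin φ₂) = 12.87920°

12.879°E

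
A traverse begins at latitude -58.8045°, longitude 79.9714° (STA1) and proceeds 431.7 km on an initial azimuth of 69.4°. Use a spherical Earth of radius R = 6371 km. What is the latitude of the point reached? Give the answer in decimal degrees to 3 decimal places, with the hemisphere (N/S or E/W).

δ = d/R = 431.7/6371 = 0.067760 rad
φ₂ = arcsin(sin φ₁ cos δ + cos φ₁ sin δ cos θ)
   = arcsin(-0.85540·0.99771 + 0.51796·0.06771·0.35184) = -57.25675°
λ₂ = λ₁ + atan2(sin θ sin δ cos φ₁, cos δ − sin φ₁ sin φ₂) = 86.70070°

57.257°S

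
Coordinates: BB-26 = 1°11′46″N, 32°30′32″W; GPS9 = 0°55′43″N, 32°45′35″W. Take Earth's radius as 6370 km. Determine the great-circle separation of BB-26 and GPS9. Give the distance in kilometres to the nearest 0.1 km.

40.8 km

BB-26: φ = +1.19611°, λ = -32.50889°
GPS9: φ = +0.92861°, λ = -32.75972°
Δφ = -0.2675°,  Δλ = -0.2508°
a = sin²(Δφ/2) + cos φ₁ cos φ₂ sin²(Δλ/2) = 0.000010
c = 2·arcsin(√a) = 0.006400 rad = 0.3667°
d = R·c = 6370 × 0.006400 = 40.8 km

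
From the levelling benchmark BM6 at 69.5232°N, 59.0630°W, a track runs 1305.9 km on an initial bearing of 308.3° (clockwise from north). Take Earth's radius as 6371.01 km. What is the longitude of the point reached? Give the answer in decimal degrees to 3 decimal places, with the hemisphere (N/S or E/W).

δ = d/R = 1305.9/6371.01 = 0.204975 rad
φ₂ = arcsin(sin φ₁ cos δ + cos φ₁ sin δ cos θ)
   = arcsin(0.93681·0.97907 + 0.34983·0.20354·0.61978) = 74.01505°
λ₂ = λ₁ + atan2(sin θ sin δ cos φ₁, cos δ − sin φ₁ sin φ₂) = -94.51675°

94.517°W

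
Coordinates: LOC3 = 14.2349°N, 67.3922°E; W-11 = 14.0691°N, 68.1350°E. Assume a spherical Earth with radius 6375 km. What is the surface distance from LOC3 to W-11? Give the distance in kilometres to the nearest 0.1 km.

Δφ = -0.1658°,  Δλ = 0.7428°
a = sin²(Δφ/2) + cos φ₁ cos φ₂ sin²(Δλ/2) = 0.000042
c = 2·arcsin(√a) = 0.012900 rad = 0.7391°
d = R·c = 6375 × 0.012900 = 82.2 km

82.2 km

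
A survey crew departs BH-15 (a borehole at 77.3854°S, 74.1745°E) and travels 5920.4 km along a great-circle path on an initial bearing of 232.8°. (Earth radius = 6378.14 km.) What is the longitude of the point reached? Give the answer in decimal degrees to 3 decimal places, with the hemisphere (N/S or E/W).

δ = d/R = 5920.4/6378.14 = 0.928233 rad
φ₂ = arcsin(sin φ₁ cos δ + cos φ₁ sin δ cos θ)
   = arcsin(-0.97586·0.59925 + 0.21839·0.80056·-0.60460) = -43.66893°
λ₂ = λ₁ + atan2(sin θ sin δ cos φ₁, cos δ − sin φ₁ sin φ₂) = -43.99393°

43.994°W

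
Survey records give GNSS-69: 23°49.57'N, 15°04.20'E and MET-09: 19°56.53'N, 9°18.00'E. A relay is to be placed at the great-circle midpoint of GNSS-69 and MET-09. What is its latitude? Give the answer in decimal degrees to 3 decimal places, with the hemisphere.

21.909°N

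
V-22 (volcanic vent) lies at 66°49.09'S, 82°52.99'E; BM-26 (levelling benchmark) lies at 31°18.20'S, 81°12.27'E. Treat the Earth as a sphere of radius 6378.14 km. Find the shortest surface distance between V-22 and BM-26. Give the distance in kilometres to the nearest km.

3955 km

V-22: φ = -66.81817°, λ = +82.88317°
BM-26: φ = -31.30333°, λ = +81.20450°
Δφ = 35.5148°,  Δλ = -1.6787°
a = sin²(Δφ/2) + cos φ₁ cos φ₂ sin²(Δλ/2) = 0.093090
c = 2·arcsin(√a) = 0.620099 rad = 35.5291°
d = R·c = 6378.14 × 0.620099 = 3955.1 km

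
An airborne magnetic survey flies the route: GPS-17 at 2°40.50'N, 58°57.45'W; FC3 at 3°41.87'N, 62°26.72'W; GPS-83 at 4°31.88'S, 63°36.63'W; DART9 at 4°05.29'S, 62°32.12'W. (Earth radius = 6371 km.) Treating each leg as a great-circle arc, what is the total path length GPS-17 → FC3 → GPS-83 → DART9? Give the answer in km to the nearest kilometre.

GPS-17: φ = +2.67500°, λ = -58.95750°
FC3: φ = +3.69783°, λ = -62.44533°
GPS-83: φ = -4.53133°, λ = -63.61050°
DART9: φ = -4.08817°, λ = -62.53533°
GPS-17→FC3: c = 0.063347 rad, d = 403.58 km
FC3→GPS-83: c = 0.145056 rad, d = 924.15 km
GPS-83→DART9: c = 0.020248 rad, d = 129.00 km
Total = 403.58 + 924.15 + 129.00 = 1456.73 km

1457 km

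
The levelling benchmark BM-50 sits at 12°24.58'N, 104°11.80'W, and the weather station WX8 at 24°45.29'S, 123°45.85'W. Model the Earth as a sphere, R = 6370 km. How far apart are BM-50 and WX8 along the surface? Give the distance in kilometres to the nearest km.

4645 km

BM-50: φ = +12.40967°, λ = -104.19667°
WX8: φ = -24.75483°, λ = -123.76417°
Δφ = -37.1645°,  Δλ = -19.5675°
a = sin²(Δφ/2) + cos φ₁ cos φ₂ sin²(Δλ/2) = 0.127158
c = 2·arcsin(√a) = 0.729235 rad = 41.7821°
d = R·c = 6370 × 0.729235 = 4645.2 km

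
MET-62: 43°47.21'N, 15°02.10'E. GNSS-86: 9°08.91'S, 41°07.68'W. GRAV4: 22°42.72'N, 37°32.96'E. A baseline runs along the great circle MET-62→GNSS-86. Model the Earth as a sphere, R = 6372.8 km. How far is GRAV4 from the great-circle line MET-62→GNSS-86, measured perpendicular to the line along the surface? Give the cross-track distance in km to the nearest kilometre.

MET-62: φ = +43.78683°, λ = +15.03500°
GNSS-86: φ = -9.14850°, λ = -41.12800°
GRAV4: φ = +22.71200°, λ = +37.54933°
δ₁₃ = central angle MET-62→GRAV4 = 0.489950 rad  (haversine)
θ₁₃ = bearing MET-62→GRAV4 = 131.357°,  θ₁₂ = bearing MET-62→GNSS-86 = 238.874°
dₓₜ = R·arcsin(sin δ₁₃ · sin(θ₁₃ − θ₁₂)) = 6372.8·arcsin(0.47058·sin(-107.517°)) = -2965.754 km
|dₓₜ| = 2965.754 km

2966 km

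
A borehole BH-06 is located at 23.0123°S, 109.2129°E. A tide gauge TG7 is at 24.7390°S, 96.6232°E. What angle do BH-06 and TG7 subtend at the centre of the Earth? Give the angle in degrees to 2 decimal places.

11.64°

Δφ = -1.7267°,  Δλ = -12.5897°
a = sin²(Δφ/2) + cos φ₁ cos φ₂ sin²(Δλ/2) = 0.010277
c = 2·arcsin(√a) = 0.203098 rad = 11.6367°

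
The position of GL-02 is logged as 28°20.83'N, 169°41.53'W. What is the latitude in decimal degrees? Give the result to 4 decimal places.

28° + 20.83′/60 = 28 + 0.34717 = 28.3472°

28.3472°N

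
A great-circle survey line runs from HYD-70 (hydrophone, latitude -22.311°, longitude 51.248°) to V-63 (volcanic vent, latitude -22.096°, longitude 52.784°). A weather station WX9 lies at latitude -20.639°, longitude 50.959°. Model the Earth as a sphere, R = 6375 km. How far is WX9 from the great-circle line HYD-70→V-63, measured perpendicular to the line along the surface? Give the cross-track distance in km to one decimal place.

188.4 km

δ₁₃ = central angle HYD-70→WX9 = 0.029557 rad  (haversine)
θ₁₃ = bearing HYD-70→WX9 = 350.809°,  θ₁₂ = bearing HYD-70→V-63 = 81.694°
dₓₜ = R·arcsin(sin δ₁₃ · sin(θ₁₃ − θ₁₂)) = 6375·arcsin(0.02955·sin(269.116°)) = -188.403 km
|dₓₜ| = 188.403 km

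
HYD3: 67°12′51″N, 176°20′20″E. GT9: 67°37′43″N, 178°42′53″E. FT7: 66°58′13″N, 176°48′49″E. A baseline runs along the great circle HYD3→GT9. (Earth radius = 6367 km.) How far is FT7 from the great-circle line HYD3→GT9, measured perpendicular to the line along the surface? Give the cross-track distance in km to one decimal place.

33.3 km

HYD3: φ = +67.21417°, λ = +176.33889°
GT9: φ = +67.62861°, λ = +178.71472°
FT7: φ = +66.97028°, λ = +176.81361°
δ₁₃ = central angle HYD3→FT7 = 0.005340 rad  (haversine)
θ₁₃ = bearing HYD3→FT7 = 142.631°,  θ₁₂ = bearing HYD3→GT9 = 64.472°
dₓₜ = R·arcsin(sin δ₁₃ · sin(θ₁₃ − θ₁₂)) = 6367·arcsin(0.00534·sin(78.159°)) = 33.279 km
|dₓₜ| = 33.279 km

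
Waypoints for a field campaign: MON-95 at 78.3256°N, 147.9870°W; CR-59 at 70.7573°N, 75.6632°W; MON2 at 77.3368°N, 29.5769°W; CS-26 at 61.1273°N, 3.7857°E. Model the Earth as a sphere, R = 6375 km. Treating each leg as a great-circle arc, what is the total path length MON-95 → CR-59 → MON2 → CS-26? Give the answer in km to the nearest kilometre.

MON-95→CR-59: c = 0.333663 rad, d = 2127.10 km
CR-59→MON2: c = 0.240264 rad, d = 1531.69 km
MON2→CS-26: c = 0.339854 rad, d = 2166.57 km
Total = 2127.10 + 1531.69 + 2166.57 = 5825.35 km

5825 km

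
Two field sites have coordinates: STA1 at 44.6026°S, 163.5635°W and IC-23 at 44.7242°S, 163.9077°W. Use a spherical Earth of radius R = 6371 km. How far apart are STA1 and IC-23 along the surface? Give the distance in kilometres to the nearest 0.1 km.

Δφ = -0.1216°,  Δλ = -0.3442°
a = sin²(Δφ/2) + cos φ₁ cos φ₂ sin²(Δλ/2) = 0.000006
c = 2·arcsin(√a) = 0.004771 rad = 0.2733°
d = R·c = 6371 × 0.004771 = 30.4 km

30.4 km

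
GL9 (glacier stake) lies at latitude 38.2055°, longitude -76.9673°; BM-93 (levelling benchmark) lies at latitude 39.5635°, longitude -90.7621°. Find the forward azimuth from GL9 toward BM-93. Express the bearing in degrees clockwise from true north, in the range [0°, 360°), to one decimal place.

281.5°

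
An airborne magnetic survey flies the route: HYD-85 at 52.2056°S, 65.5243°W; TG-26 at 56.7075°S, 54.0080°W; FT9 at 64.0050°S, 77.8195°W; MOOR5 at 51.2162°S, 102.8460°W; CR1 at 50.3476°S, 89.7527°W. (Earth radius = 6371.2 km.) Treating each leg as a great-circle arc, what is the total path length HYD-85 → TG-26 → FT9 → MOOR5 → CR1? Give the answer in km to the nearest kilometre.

HYD-85→TG-26: c = 0.140526 rad, d = 895.32 km
TG-26→FT9: c = 0.239650 rad, d = 1526.86 km
FT9→MOOR5: c = 0.319423 rad, d = 2035.11 km
MOOR5→CR1: c = 0.145086 rad, d = 924.37 km
Total = 895.32 + 1526.86 + 2035.11 + 924.37 = 5381.65 km

5382 km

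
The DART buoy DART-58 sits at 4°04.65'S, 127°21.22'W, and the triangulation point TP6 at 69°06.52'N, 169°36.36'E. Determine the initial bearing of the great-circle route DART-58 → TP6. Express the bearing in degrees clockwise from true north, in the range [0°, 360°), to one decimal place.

DART-58: φ = -4.07750°, λ = -127.35367°
TP6: φ = +69.10867°, λ = +169.60600°
Δλ = -63.0403°
y = sin Δλ · cos φ₂ = -0.317844
x = cos φ₁ sin φ₂ − sin φ₁ cos φ₂ cos Δλ = 0.943389
θ = atan2(y, x) = -18.6195° → 341.3805° (mod 360°)

341.4°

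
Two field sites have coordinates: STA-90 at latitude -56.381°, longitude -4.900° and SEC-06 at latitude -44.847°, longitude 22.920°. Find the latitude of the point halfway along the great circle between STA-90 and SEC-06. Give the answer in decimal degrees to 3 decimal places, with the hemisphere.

51.435°S

Bx = cos φ₂ cos Δλ = 0.627046,  By = cos φ₂ sin Δλ = 0.330884
φₘ = atan2(sin φ₁ + sin φ₂, √((cos φ₁ + Bx)² + By²)) = -51.43487°
λₘ = λ₁ + atan2(By, cos φ₁ + Bx) = 10.75501°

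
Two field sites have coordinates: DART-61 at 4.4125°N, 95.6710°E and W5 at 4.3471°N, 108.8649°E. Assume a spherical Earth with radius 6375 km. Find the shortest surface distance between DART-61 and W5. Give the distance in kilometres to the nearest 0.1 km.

Δφ = -0.0654°,  Δλ = 13.1939°
a = sin²(Δφ/2) + cos φ₁ cos φ₂ sin²(Δλ/2) = 0.013122
c = 2·arcsin(√a) = 0.229604 rad = 13.1554°
d = R·c = 6375 × 0.229604 = 1463.7 km

1463.7 km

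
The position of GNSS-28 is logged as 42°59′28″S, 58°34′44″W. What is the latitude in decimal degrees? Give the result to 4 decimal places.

42.9911°S

42° + 59′/60 + 28″/3600 = 42 + 0.98333 + 0.00778 = 42.9911°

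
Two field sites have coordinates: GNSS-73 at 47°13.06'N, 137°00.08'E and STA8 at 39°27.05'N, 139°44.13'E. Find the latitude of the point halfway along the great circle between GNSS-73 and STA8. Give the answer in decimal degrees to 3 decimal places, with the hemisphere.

GNSS-73: φ = +47.21767°, λ = +137.00133°
STA8: φ = +39.45083°, λ = +139.73550°
Bx = cos φ₂ cos Δλ = 0.771291,  By = cos φ₂ sin Δλ = 0.036834
φₘ = atan2(sin φ₁ + sin φ₂, √((cos φ₁ + Bx)² + By²)) = 43.34236°
λₘ = λ₁ + atan2(By, cos φ₁ + Bx) = 138.45599°

43.342°N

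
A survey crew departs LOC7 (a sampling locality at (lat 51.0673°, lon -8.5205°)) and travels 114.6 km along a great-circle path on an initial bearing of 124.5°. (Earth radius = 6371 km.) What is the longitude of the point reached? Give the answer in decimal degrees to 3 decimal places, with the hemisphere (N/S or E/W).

7.186°W

δ = d/R = 114.6/6371 = 0.017988 rad
φ₂ = arcsin(sin φ₁ cos δ + cos φ₁ sin δ cos θ)
   = arcsin(0.77788·0.99984 + 0.62841·0.01799·-0.56641) = 50.47587°
λ₂ = λ₁ + atan2(sin θ sin δ cos φ₁, cos δ − sin φ₁ sin φ₂) = -7.18582°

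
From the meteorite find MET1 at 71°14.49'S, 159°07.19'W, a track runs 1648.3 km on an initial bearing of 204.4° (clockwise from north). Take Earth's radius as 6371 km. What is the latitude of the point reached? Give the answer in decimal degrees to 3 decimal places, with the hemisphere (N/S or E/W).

82.011°S

MET1: φ = -71.24150°, λ = -159.11983°
δ = d/R = 1648.3/6371 = 0.258719 rad
φ₂ = arcsin(sin φ₁ cos δ + cos φ₁ sin δ cos θ)
   = arcsin(-0.94688·0.96672 + 0.32158·0.25584·-0.91068) = -82.01075°
λ₂ = λ₁ + atan2(sin θ sin δ cos φ₁, cos δ − sin φ₁ sin φ₂) = 151.37829°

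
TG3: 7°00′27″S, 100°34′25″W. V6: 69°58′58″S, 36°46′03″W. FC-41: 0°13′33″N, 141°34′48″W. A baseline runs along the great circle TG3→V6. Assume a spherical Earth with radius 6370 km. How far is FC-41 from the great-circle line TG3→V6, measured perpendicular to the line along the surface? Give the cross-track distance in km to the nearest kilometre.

TG3: φ = -7.00750°, λ = -100.57361°
V6: φ = -69.98278°, λ = -36.76750°
FC-41: φ = +0.22583°, λ = -141.58000°
δ₁₃ = central angle TG3→FC-41 = 0.724980 rad  (haversine)
θ₁₃ = bearing TG3→FC-41 = 278.322°,  θ₁₂ = bearing TG3→V6 = 161.428°
dₓₜ = R·arcsin(sin δ₁₃ · sin(θ₁₃ − θ₁₂)) = 6370·arcsin(0.66312·sin(116.894°)) = 4030.891 km
|dₓₜ| = 4030.891 km

4031 km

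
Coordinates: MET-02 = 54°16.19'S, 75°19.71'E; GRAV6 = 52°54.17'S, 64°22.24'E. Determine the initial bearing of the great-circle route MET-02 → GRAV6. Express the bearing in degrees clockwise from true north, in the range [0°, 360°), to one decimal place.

277.4°

MET-02: φ = -54.26983°, λ = +75.32850°
GRAV6: φ = -52.90283°, λ = +64.37067°
Δλ = -10.9578°
y = sin Δλ · cos φ₂ = -0.114654
x = cos φ₁ sin φ₂ − sin φ₁ cos φ₂ cos Δλ = 0.014929
θ = atan2(y, x) = -82.5813° → 277.4187° (mod 360°)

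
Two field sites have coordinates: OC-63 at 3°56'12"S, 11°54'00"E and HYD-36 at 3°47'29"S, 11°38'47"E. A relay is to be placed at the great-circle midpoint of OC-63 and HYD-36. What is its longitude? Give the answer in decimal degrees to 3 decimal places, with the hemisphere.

11.773°E

OC-63: φ = -3.93667°, λ = +11.90000°
HYD-36: φ = -3.79139°, λ = +11.64639°
Bx = cos φ₂ cos Δλ = 0.997802,  By = cos φ₂ sin Δλ = -0.004417
φₘ = atan2(sin φ₁ + sin φ₂, √((cos φ₁ + Bx)² + By²)) = -3.86404°
λₘ = λ₁ + atan2(By, cos φ₁ + Bx) = 11.77318°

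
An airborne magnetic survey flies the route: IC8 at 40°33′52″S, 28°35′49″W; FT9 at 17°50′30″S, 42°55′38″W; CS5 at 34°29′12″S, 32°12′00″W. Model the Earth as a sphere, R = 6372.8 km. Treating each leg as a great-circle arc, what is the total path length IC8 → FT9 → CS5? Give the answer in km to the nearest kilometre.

IC8: φ = -40.56444°, λ = -28.59694°
FT9: φ = -17.84167°, λ = -42.92722°
CS5: φ = -34.48667°, λ = -32.20000°
IC8→FT9: c = 0.451293 rad, d = 2876.00 km
FT9→CS5: c = 0.335073 rad, d = 2135.35 km
Total = 2876.00 + 2135.35 = 5011.35 km

5011 km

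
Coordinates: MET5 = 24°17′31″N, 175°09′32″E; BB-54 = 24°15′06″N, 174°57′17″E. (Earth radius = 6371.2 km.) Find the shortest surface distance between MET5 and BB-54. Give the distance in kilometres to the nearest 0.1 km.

21.2 km

MET5: φ = +24.29194°, λ = +175.15889°
BB-54: φ = +24.25167°, λ = +174.95472°
Δφ = -0.0403°,  Δλ = -0.2042°
a = sin²(Δφ/2) + cos φ₁ cos φ₂ sin²(Δλ/2) = 0.000003
c = 2·arcsin(√a) = 0.003324 rad = 0.1904°
d = R·c = 6371.2 × 0.003324 = 21.2 km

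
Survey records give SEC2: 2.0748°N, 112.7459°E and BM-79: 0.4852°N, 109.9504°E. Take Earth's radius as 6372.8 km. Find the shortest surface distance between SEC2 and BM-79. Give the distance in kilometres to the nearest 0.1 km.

Δφ = -1.5896°,  Δλ = -2.7955°
a = sin²(Δφ/2) + cos φ₁ cos φ₂ sin²(Δλ/2) = 0.000787
c = 2·arcsin(√a) = 0.056115 rad = 3.2152°
d = R·c = 6372.8 × 0.056115 = 357.6 km

357.6 km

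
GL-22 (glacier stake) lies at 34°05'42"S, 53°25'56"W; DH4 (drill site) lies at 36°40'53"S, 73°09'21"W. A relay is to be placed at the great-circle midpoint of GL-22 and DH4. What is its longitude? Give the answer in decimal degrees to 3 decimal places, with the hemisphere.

63.134°W

GL-22: φ = -34.09500°, λ = -53.43222°
DH4: φ = -36.68139°, λ = -73.15583°
Bx = cos φ₂ cos Δλ = 0.754919,  By = cos φ₂ sin Δλ = -0.270651
φₘ = atan2(sin φ₁ + sin φ₂, √((cos φ₁ + Bx)² + By²)) = -35.79175°
λₘ = λ₁ + atan2(By, cos φ₁ + Bx) = -63.13431°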